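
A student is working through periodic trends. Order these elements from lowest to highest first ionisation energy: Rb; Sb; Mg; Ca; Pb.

Mg is in period 3, group 2; Ca is in period 4, group 2; Rb is in period 5, group 1; Sb is in period 5, group 15; Pb is in period 6, group 14.
Across a period the outer electron is held more tightly (higher IE₁); down a group it sits in a higher shell, more shielded, and comes off more easily.
These span different periods and groups, so the two trends combine.
Ca > Rb: relative to Rb, both the across-period and down-group shifts push Ca's first ionization energy up.
Pb > Ca: period and group pull opposite ways; the across-period shift dominates (716 vs 590 kJ/mol).
Mg > Pb: period and group pull opposite ways; the down-group shift dominates (738 vs 716 kJ/mol).
Sb > Mg: the two effects oppose for this pair; the across-period effect wins (831 vs 738 kJ/mol).
Tabulated first ionization energy (kJ/mol): Mg 738, Ca 590, Rb 403, Sb 831, Pb 716.
So from lowest to highest: Rb < Ca < Pb < Mg < Sb.

Rb < Ca < Pb < Mg < Sb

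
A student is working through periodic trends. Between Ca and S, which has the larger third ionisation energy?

Ca

The third ionization energy removes an electron from the +2 ion. For each element: Ca²⁺ is the bare [Ar] core; S²⁺ still has 4 valence electrons.
Pulling an electron out of a noble-gas core costs far more than removing a remaining valence electron, so Ca sits at the high end of IE_3.
Approximate IE_3 values (kJ/mol): Ca 4912, S 3357.
Putting it together, IE_3: S < Ca.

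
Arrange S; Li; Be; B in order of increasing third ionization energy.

Consider each +2 ion: S²⁺ still has 4 valence electrons; Li²⁺ is already 1 electron into the core; Be²⁺ is the bare [He] core; B²⁺ still has 1 valence electron.
Pulling an electron out of a noble-gas core costs far more than removing a remaining valence electron, so Li and Be sit at the high end of IE_3.
Valence configurations: S²⁺ [Ne]3s²3p², B²⁺ [He]2s¹.
The numbers (kJ/mol): S 3357, Li 11815, Be 14849, B 3660.
So the third ionization energies run S < B < Li < Be.

S < B < Li < Be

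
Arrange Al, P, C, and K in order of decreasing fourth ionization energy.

Consider each +3 ion: Al³⁺ is the bare [Ne] core; P³⁺ still has 2 valence electrons; C³⁺ still has 1 valence electron; K³⁺ is already 2 electrons into the core.
Usually core removal costs more than valence removal, but here the competition is close: a tightly held n=2 valence electron can cost more to remove than an n=3 core electron, so the actual values have to decide it.
Valence configurations: P³⁺ [Ne]3s², C³⁺ [He]2s¹.
Tabulated IE_4 (kJ/mol): Al 11577, P 4964, C 6223, K 5877.
Putting it together, IE_4: P < K < C < Al.

Al > C > K > P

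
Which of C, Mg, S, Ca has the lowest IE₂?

Ca

IE_2 is the cost of taking one more electron from the +1 cation: C⁺ still has 3 valence electrons; Mg⁺ still has 1 valence electron; S⁺ still has 5 valence electrons; Ca⁺ still has 1 valence electron.
All are still removing valence electrons, so compare the +1 ions as you would atoms: IE_2 generally rises across a period (higher Z_eff) and falls down a group (larger shell), subject to the usual subshell exceptions.
Valence configurations: C⁺ [He]2s²2p¹, Mg⁺ [Ne]3s¹, S⁺ [Ne]3s²3p³, Ca⁺ [Ar]4s¹.
The numbers (kJ/mol): C 2353, Mg 1451, S 2252, Ca 1145.
Overall IE_2 order: Ca < Mg < S < C.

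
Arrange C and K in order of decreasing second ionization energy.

K > C

The second ionization energy removes an electron from the +1 ion. For each element: C⁺ still has 3 valence electrons; K⁺ is the bare [Ar] core.
Breaking into a closed-shell core is much more expensive than removing a leftover valence electron — K has the largest IE_2 here.
Approximate IE_2 values (kJ/mol): C 2353, K 3052.
Overall IE_2 order: C < K.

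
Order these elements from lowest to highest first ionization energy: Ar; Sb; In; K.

K < In < Sb < Ar

Ar is in period 3, group 18; K is in period 4, group 1; In is in period 5, group 13; Sb is in period 5, group 15.
Across a period the outer electron is held more tightly (higher IE₁); down a group it sits in a higher shell, more shielded, and comes off more easily.
Here both period and group differ, so the two effects have to be weighed against each other.
In > K: period and group pull opposite ways; the across-period shift dominates (558 vs 419 kJ/mol).
Sb > In: Sb lies to the right of In in period 5, so the across-period effect alone puts Sb higher.
Ar > Sb: relative to Sb, both the across-period and down-group shifts push Ar's first ionization energy up.
Tabulated first ionization energy (kJ/mol): Ar 1521, K 419, In 558, Sb 831.
So from lowest to highest: K < In < Sb < Ar.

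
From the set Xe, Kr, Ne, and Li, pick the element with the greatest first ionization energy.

Li is in period 2, group 1; Ne is in period 2, group 18; Kr is in period 4, group 18; Xe is in period 5, group 18.
IE₁ increases left→right with effective nuclear charge and decreases top→bottom as the valence shell moves farther out.
These span different periods and groups, so the two trends combine.
Xe > Li: period and group pull opposite ways; the across-period shift dominates (1170 vs 520 kJ/mol).
Kr > Xe: Kr sits above Xe in group 18, so the down-group effect alone puts Kr higher.
Ne > Kr: they share group 18; the group trend gives Ne the larger value.
Approximate values (kJ/mol): Li 520, Ne 2081, Kr 1351, Xe 1170.
The greatest first ionization energy among these belongs to Ne.

Ne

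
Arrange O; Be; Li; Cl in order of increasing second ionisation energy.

Consider each +1 ion: O⁺ still has 5 valence electrons; Be⁺ still has 1 valence electron; Li⁺ is the bare [He] core; Cl⁺ still has 6 valence electrons.
Core electrons are held far more tightly than valence electrons, so Li tops the IE_2 order.
Valence configurations: O⁺ [He]2s²2p³, Be⁺ [He]2s¹, Cl⁺ [Ne]3s²3p⁴.
The numbers (kJ/mol): O 3388, Be 1757, Li 7298, Cl 2298.
Overall IE_2 order: Be < Cl < O < Li.

Be, Cl, O, Li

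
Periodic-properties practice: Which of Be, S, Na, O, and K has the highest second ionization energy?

IE_2 is the cost of taking one more electron from the +1 cation: Be⁺ still has 1 valence electron; S⁺ still has 5 valence electrons; Na⁺ is the bare [Ne] core; O⁺ still has 5 valence electrons; K⁺ is the bare [Ar] core.
Usually core removal costs more than valence removal, but here the competition is close: a tightly held n=2 valence electron can cost more to remove than an n=3 core electron, so the actual values have to decide it.
Valence configurations: Be⁺ [He]2s¹, S⁺ [Ne]3s²3p³, O⁺ [He]2s²2p³.
Tabulated IE_2 (kJ/mol): Be 1757, S 2252, Na 4562, O 3388, K 3052.
So the second ionization energies run Be < S < K < O < Na.

Na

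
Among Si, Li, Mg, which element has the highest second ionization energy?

After 1 electron has been removed, what remains? Si⁺ still has 3 valence electrons; Li⁺ is the bare [He] core; Mg⁺ still has 1 valence electron.
Core electrons are held far more tightly than valence electrons, so Li tops the IE_2 order.
Valence configurations: Si⁺ [Ne]3s²3p¹, Mg⁺ [Ne]3s¹.
Tabulated IE_2 (kJ/mol): Si 1577, Li 7298, Mg 1451.
Hence IE_2: Mg < Si < Li.

Li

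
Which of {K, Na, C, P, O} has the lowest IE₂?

P

IE_2 is the cost of taking one more electron from the +1 cation: K⁺ is the bare [Ar] core; Na⁺ is the bare [Ne] core; C⁺ still has 3 valence electrons; P⁺ still has 4 valence electrons; O⁺ still has 5 valence electrons.
Usually core removal costs more than valence removal, but here the competition is close: a tightly held n=2 valence electron can cost more to remove than an n=3 core electron, so the actual values have to decide it.
Valence configurations: C⁺ [He]2s²2p¹, P⁺ [Ne]3s²3p², O⁺ [He]2s²2p³.
Tabulated IE_2 (kJ/mol): K 3052, Na 4562, C 2353, P 1907, O 3388.
Overall IE_2 order: P < C < K < O < Na.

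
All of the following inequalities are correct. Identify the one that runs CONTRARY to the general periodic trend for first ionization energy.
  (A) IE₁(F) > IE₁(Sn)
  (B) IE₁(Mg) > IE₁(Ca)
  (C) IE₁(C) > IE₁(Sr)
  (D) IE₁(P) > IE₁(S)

The general trend: first ionization energy increases across a period and decreases down a group.
(A) F (period 2, group 17) vs Sn (period 5, group 14): the stated order agrees with the simple trend.
(B) Mg (period 3, group 2) vs Ca (period 4, group 2): the stated order agrees with the simple trend.
(C) C (period 2, group 14) vs Sr (period 5, group 2): the stated order agrees with the simple trend.
(D) P (period 3, group 15) vs S (period 3, group 16): the stated order contradicts the simple trend.
The exception is (D): S (3p⁴) ionizes more easily than half-filled P (3p³) because the paired 3p electron in S is pushed out by e⁻–e⁻ repulsion.

(D)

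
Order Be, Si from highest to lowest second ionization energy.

Be > Si

Consider each +1 ion: Be⁺ still has 1 valence electron; Si⁺ still has 3 valence electrons.
All are still removing valence electrons, so compare the +1 ions as you would atoms: IE_2 generally rises across a period (higher Z_eff) and falls down a group (larger shell), subject to the usual subshell exceptions.
Valence configurations: Be⁺ [He]2s¹, Si⁺ [Ne]3s²3p¹.
Tabulated IE_2 (kJ/mol): Be 1757, Si 1577.
Putting it together, IE_2: Si < Be.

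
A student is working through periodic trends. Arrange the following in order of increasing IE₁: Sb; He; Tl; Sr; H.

H is in period 1, group 1; He is in period 1, group 18; Sr is in period 5, group 2; Sb is in period 5, group 15; Tl is in period 6, group 13.
IE₁ increases left→right with effective nuclear charge and decreases top→bottom as the valence shell moves farther out.
Neither a single period nor a single group — weigh both effects.
Tl > Sr: the two effects oppose for this pair; the across-period effect wins (589 vs 550 kJ/mol).
Sb > Tl: relative to Tl, both the across-period and down-group shifts push Sb's first ionization energy up.
H > Sb: period and group pull opposite ways; the down-group shift dominates (1312 vs 831 kJ/mol).
He > H: both are in period 1; the period trend gives He the larger value.
Approximate values (kJ/mol): H 1312, He 2372, Sr 550, Sb 831, Tl 589.
So from lowest to highest: Sr < Tl < Sb < H < He.

Sr < Tl < Sb < H < He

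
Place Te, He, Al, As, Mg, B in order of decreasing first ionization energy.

He > As > Te > B > Mg > Al

He is in period 1, group 18; B is in period 2, group 13; Mg is in period 3, group 2; Al is in period 3, group 13; As is in period 4, group 15; Te is in period 5, group 16.
Across a period the outer electron is held more tightly (higher IE₁); down a group it sits in a higher shell, more shielded, and comes off more easily.
These span different periods and groups, so the two trends combine.
Mg > Al: this pair runs against the simple trend — see the exception note.
B > Mg: relative to Mg, both the across-period and down-group shifts push B's first ionization energy up.
Te > B: the two effects oppose for this pair; the across-period effect wins (869 vs 801 kJ/mol).
As > Te: the two effects oppose for this pair; the down-group effect wins (947 vs 869 kJ/mol).
He > As: both effects reinforce here, so He is clearly the higher of the two.
Note the exception: Mg has a higher first ionization energy than Al, contrary to the simple trend — Al's single 3p electron is easier to remove than one from Mg's filled 3s².
For reference (kJ/mol): He 2372, B 801, Mg 738, Al 578, As 947, Te 869.
So from highest to lowest: He > As > Te > B > Mg > Al.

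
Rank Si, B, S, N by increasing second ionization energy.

Si < S < B < N

IE_2 is the cost of taking one more electron from the +1 cation: Si⁺ still has 3 valence electrons; B⁺ still has 2 valence electrons; S⁺ still has 5 valence electrons; N⁺ still has 4 valence electrons.
All are still removing valence electrons, so compare the +1 ions as you would atoms: IE_2 generally rises across a period (higher Z_eff) and falls down a group (larger shell), subject to the usual subshell exceptions.
Valence configurations: Si⁺ [Ne]3s²3p¹, B⁺ [He]2s², S⁺ [Ne]3s²3p³, N⁺ [He]2s²2p².
Approximate IE_2 values (kJ/mol): Si 1577, B 2427, S 2252, N 2856.
Overall IE_2 order: Si < S < B < N.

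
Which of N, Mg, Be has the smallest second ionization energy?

Mg

The second ionization energy removes an electron from the +1 ion. For each element: N⁺ still has 4 valence electrons; Mg⁺ still has 1 valence electron; Be⁺ still has 1 valence electron.
All are still removing valence electrons, so compare the +1 ions as you would atoms: IE_2 generally rises across a period (higher Z_eff) and falls down a group (larger shell), subject to the usual subshell exceptions.
Valence configurations: N⁺ [He]2s²2p², Mg⁺ [Ne]3s¹, Be⁺ [He]2s¹.
Approximate IE_2 values (kJ/mol): N 2856, Mg 1451, Be 1757.
Putting it together, IE_2: Mg < Be < N.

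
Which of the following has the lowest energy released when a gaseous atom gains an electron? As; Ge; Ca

Ca is in period 4, group 2; Ge is in period 4, group 14; As is in period 4, group 15.
Adding an electron releases more energy for atoms nearer the top right (short of the noble gases).
All lie in period 4; the across-period trend (electron affinity increases left to right) applies, with the exception below.
Note the exception: Ge has a higher electron affinity than As, contrary to the simple trend — adding an electron to As's half-filled 4p³ is unfavourable, so Ge (4p²) has the more exothermic EA.
Approximate values (kJ/mol): Ca 2, Ge 119, As 78.
The lowest energy released when a gaseous atom gains an electron among these belongs to Ca.

Ca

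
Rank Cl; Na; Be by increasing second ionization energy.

Consider each +1 ion: Cl⁺ still has 6 valence electrons; Na⁺ is the bare [Ne] core; Be⁺ still has 1 valence electron.
Pulling an electron out of a noble-gas core costs far more than removing a remaining valence electron, so Na sits at the high end of IE_2.
Valence configurations: Cl⁺ [Ne]3s²3p⁴, Be⁺ [He]2s¹.
Approximate IE_2 values (kJ/mol): Cl 2298, Na 4562, Be 1757.
Overall IE_2 order: Be < Cl < Na.

Be < Cl < Na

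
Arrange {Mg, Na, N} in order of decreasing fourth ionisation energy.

After 3 electrons have been removed, what remains? Mg³⁺ is already 1 electron into the core; Na³⁺ is already 2 electrons into the core; N³⁺ still has 2 valence electrons.
Pulling an electron out of a noble-gas core costs far more than removing a remaining valence electron, so Na and Mg sit at the high end of IE_4.
The numbers (kJ/mol): Mg 10543, Na 9543, N 7475.
Hence IE_4: N < Na < Mg.

Mg, Na, N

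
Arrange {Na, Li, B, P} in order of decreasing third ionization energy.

Li, Na, B, P

After 2 electrons have been removed, what remains? Na²⁺ is already 1 electron into the core; Li²⁺ is already 1 electron into the core; B²⁺ still has 1 valence electron; P²⁺ still has 3 valence electrons.
Pulling an electron out of a noble-gas core costs far more than removing a remaining valence electron, so Na and Li sit at the high end of IE_3.
Valence configurations: B²⁺ [He]2s¹, P²⁺ [Ne]3s²3p¹.
The numbers (kJ/mol): Na 6910, Li 11815, B 3660, P 2914.
Overall IE_3 order: P < B < Na < Li.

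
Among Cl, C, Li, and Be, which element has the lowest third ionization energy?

Cl

Consider each +2 ion: Cl²⁺ still has 5 valence electrons; C²⁺ still has 2 valence electrons; Li²⁺ is already 1 electron into the core; Be²⁺ is the bare [He] core.
Core electrons are held far more tightly than valence electrons, so Li and Be top the IE_3 order.
Valence configurations: Cl²⁺ [Ne]3s²3p³, C²⁺ [He]2s².
Approximate IE_3 values (kJ/mol): Cl 3822, C 4620, Li 11815, Be 14849.
So the third ionization energies run Cl < C < Li < Be.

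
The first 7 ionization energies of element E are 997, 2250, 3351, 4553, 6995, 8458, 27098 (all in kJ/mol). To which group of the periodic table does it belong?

Look for the largest jump between consecutive ionization energies: IE7/IE6 ≈ 3.2, far larger than any earlier ratio.
That jump marks the point where a core electron is being removed. So the atom has 6 valence electrons.
A main-group element with 6 valence electrons is in group 16.

Group 16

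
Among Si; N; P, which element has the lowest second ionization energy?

Si

The second ionization energy removes an electron from the +1 ion. For each element: Si⁺ still has 3 valence electrons; N⁺ still has 4 valence electrons; P⁺ still has 4 valence electrons.
All are still removing valence electrons, so compare the +1 ions as you would atoms: IE_2 generally rises across a period (higher Z_eff) and falls down a group (larger shell), subject to the usual subshell exceptions.
Valence configurations: Si⁺ [Ne]3s²3p¹, N⁺ [He]2s²2p², P⁺ [Ne]3s²3p².
Approximate IE_2 values (kJ/mol): Si 1577, N 2856, P 1907.
So the second ionization energies run Si < P < N.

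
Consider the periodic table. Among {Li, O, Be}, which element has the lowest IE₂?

Be

After 1 electron has been removed, what remains? Li⁺ is the bare [He] core; O⁺ still has 5 valence electrons; Be⁺ still has 1 valence electron.
Breaking into a closed-shell core is much more expensive than removing a leftover valence electron — Li has the largest IE_2 here.
Valence configurations: O⁺ [He]2s²2p³, Be⁺ [He]2s¹.
Approximate IE_2 values (kJ/mol): Li 7298, O 3388, Be 1757.
Overall IE_2 order: Be < O < Li.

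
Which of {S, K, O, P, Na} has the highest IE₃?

Na

The third ionization energy removes an electron from the +2 ion. For each element: S²⁺ still has 4 valence electrons; K²⁺ is already 1 electron into the core; O²⁺ still has 4 valence electrons; P²⁺ still has 3 valence electrons; Na²⁺ is already 1 electron into the core.
Usually core removal costs more than valence removal, but here the competition is close: a tightly held n=2 valence electron can cost more to remove than an n=3 core electron, so the actual values have to decide it.
Valence configurations: S²⁺ [Ne]3s²3p², O²⁺ [He]2s²2p², P²⁺ [Ne]3s²3p¹.
The numbers (kJ/mol): S 3357, K 4420, O 5300, P 2914, Na 6910.
Putting it together, IE_3: P < S < K < O < Na.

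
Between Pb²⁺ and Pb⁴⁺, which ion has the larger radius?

Pb²⁺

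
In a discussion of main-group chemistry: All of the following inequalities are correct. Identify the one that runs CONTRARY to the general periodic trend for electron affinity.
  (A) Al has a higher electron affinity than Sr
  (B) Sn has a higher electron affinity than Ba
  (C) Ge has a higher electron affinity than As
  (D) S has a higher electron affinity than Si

(C)

The general trend: electron affinity increases across a period and decreases down a group.
(A) Al (period 3, group 13) vs Sr (period 5, group 2): the stated order agrees with the simple trend.
(B) Sn (period 5, group 14) vs Ba (period 6, group 2): the stated order agrees with the simple trend.
(C) Ge (period 4, group 14) vs As (period 4, group 15): the stated order contradicts the simple trend.
(D) S (period 3, group 16) vs Si (period 3, group 14): the stated order agrees with the simple trend.
The exception is (C): adding an electron to As's half-filled 4p³ is unfavourable, so Ge (4p²) has the more exothermic EA.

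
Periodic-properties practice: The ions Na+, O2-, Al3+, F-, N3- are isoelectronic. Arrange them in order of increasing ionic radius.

All of these have 10 electrons, so size is governed by nuclear charge alone: the more protons, the stronger the pull on the same electron cloud, and the smaller the ion.
Nuclear charges: Al3+ (Z=13), Na+ (Z=11), F- (Z=9), O2- (Z=8), N3- (Z=7).
Smallest to largest: Al3+ < Na+ < F- < O2- < N3-.

Al3+ < Na+ < F- < O2- < N3-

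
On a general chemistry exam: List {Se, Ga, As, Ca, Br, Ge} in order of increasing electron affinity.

Ca, Ga, As, Ge, Se, Br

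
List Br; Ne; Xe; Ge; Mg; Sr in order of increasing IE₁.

Sr < Mg < Ge < Br < Xe < Ne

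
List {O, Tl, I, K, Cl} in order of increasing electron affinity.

Adding an electron releases more energy for atoms nearer the top right (short of the noble gases).
Neither a single period nor a single group — weigh both effects.
K > Tl: the two effects oppose for this pair; the down-group effect wins (48 vs 19 kJ/mol).
O > K: relative to K, both the across-period and down-group shifts push O's electron affinity up.
I > O: period and group pull opposite ways; the across-period shift dominates (295 vs 141 kJ/mol).
Cl > I: Cl sits above I in group 17, so the down-group effect alone puts Cl higher.
For reference (kJ/mol): O 141, Cl 349, K 48, I 295, Tl 19.
So from lowest to highest: Tl < K < O < I < Cl.

Tl, K, O, I, Cl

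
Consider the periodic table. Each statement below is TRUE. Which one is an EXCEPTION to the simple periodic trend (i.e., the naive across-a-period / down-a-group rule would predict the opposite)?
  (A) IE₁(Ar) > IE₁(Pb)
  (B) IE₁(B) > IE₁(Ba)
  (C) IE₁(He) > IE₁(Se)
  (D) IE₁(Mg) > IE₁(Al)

(D)

The general trend: first ionization energy increases across a period and decreases down a group.
(A) Ar (period 3, group 18) vs Pb (period 6, group 14): the stated order agrees with the simple trend.
(B) B (period 2, group 13) vs Ba (period 6, group 2): the stated order agrees with the simple trend.
(C) He (period 1, group 18) vs Se (period 4, group 16): the stated order agrees with the simple trend.
(D) Mg (period 3, group 2) vs Al (period 3, group 13): the stated order contradicts the simple trend.
The exception is (D): Al's single 3p electron is easier to remove than one from Mg's filled 3s².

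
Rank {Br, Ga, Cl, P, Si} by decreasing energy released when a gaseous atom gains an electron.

Cl > Br > Si > P > Ga

Si is in period 3, group 14; P is in period 3, group 15; Cl is in period 3, group 17; Ga is in period 4, group 13; Br is in period 4, group 17.
Adding an electron releases more energy for atoms nearer the top right (short of the noble gases).
Here both period and group differ, so the two effects have to be weighed against each other.
P > Ga: both effects reinforce here, so P is clearly the higher of the two.
Si > P: this pair runs against the simple trend — see the exception note.
Br > Si: the two effects oppose for this pair; the across-period effect wins (325 vs 134 kJ/mol).
Cl > Br: Cl sits above Br in group 17, so the down-group effect alone puts Cl higher.
Note the exception: Si has a higher electron affinity than P, contrary to the simple trend — adding an electron to P's half-filled 3p³ is unfavourable, so Si (3p²) has the more exothermic EA.
For reference (kJ/mol): Si 134, P 72, Cl 349, Ga 29, Br 325.
So from highest to lowest: Cl > Br > Si > P > Ga.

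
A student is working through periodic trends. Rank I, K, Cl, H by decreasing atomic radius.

K > I > Cl > H

H is in period 1, group 1; Cl is in period 3, group 17; K is in period 4, group 1; I is in period 5, group 17.
Across a period the added protons contract the valence shell; down a group each new principal shell makes the atom larger.
Here both period and group differ, so the two effects have to be weighed against each other.
Cl > H: the two effects oppose for this pair; the down-group effect wins (99 vs 32 pm).
I > Cl: they share group 17; the group trend gives I the larger value.
K > I: the two effects oppose for this pair; the across-period effect wins (196 vs 133 pm).
For reference (pm): H 32, Cl 99, K 196, I 133.
So from largest to smallest: K > I > Cl > H.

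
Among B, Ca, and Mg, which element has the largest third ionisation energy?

Consider each +2 ion: B²⁺ still has 1 valence electron; Ca²⁺ is the bare [Ar] core; Mg²⁺ is the bare [Ne] core.
Pulling an electron out of a noble-gas core costs far more than removing a remaining valence electron, so Ca and Mg sit at the high end of IE_3.
Tabulated IE_3 (kJ/mol): B 3660, Ca 4912, Mg 7733.
Overall IE_3 order: B < Ca < Mg.

Mg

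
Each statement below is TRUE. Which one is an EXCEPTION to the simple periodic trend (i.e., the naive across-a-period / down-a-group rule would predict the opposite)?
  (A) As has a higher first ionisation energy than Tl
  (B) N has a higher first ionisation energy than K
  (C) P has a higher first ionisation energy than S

(C)

The general trend: first ionisation energy increases across a period and decreases down a group.
(A) As (period 4, group 15) vs Tl (period 6, group 13): the stated order agrees with the simple trend.
(B) N (period 2, group 15) vs K (period 4, group 1): the stated order agrees with the simple trend.
(C) P (period 3, group 15) vs S (period 3, group 16): the stated order contradicts the simple trend.
The exception is (C): S (3p⁴) ionizes more easily than half-filled P (3p³) because the paired 3p electron in S is pushed out by e⁻–e⁻ repulsion.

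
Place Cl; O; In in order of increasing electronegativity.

In < Cl < O

O is in period 2, group 16; Cl is in period 3, group 17; In is in period 5, group 13.
Atoms toward the upper right of the periodic table pull bonding electrons most strongly.
These span different periods and groups, so the two trends combine.
Cl > In: both effects reinforce here, so Cl is clearly the higher of the two.
O > Cl: the two effects oppose for this pair; the down-group effect wins (3.44 vs 3.16).
Tabulated electronegativity (Pauling): O 3.44, Cl 3.16, In 1.78.
So from lowest to highest: In < Cl < O.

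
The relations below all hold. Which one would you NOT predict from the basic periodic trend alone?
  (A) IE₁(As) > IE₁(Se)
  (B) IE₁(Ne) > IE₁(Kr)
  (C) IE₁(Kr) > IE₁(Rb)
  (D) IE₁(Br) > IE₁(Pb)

The general trend: first ionization energy increases across a period and decreases down a group.
(A) As (period 4, group 15) vs Se (period 4, group 16): the stated order contradicts the simple trend.
(B) Ne (period 2, group 18) vs Kr (period 4, group 18): the stated order agrees with the simple trend.
(C) Kr (period 4, group 18) vs Rb (period 5, group 1): the stated order agrees with the simple trend.
(D) Br (period 4, group 17) vs Pb (period 6, group 14): the stated order agrees with the simple trend.
The exception is (A): Se (4p⁴) ionizes more easily than half-filled As (4p³).

(A)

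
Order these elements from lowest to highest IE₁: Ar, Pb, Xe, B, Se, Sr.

B is in period 2, group 13; Ar is in period 3, group 18; Se is in period 4, group 16; Sr is in period 5, group 2; Xe is in period 5, group 18; Pb is in period 6, group 14.
IE₁ increases left→right with effective nuclear charge and decreases top→bottom as the valence shell moves farther out.
Here both period and group differ, so the two effects have to be weighed against each other.
Pb > Sr: period and group pull opposite ways; the across-period shift dominates (716 vs 550 kJ/mol).
B > Pb: period and group pull opposite ways; the down-group shift dominates (801 vs 716 kJ/mol).
Se > B: period and group pull opposite ways; the across-period shift dominates (941 vs 801 kJ/mol).
Xe > Se: the two effects oppose for this pair; the across-period effect wins (1170 vs 941 kJ/mol).
Ar > Xe: Ar sits above Xe in group 18, so the down-group effect alone puts Ar higher.
For reference (kJ/mol): B 801, Ar 1521, Se 941, Sr 550, Xe 1170, Pb 716.
So from lowest to highest: Sr < Pb < B < Se < Xe < Ar.

Sr, Pb, B, Se, Xe, Ar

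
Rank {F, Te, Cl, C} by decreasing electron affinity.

Cl, F, Te, C

C is in period 2, group 14; F is in period 2, group 17; Cl is in period 3, group 17; Te is in period 5, group 16.
Adding an electron releases more energy for atoms nearer the top right (short of the noble gases).
Neither a single period nor a single group — weigh both effects.
Te > C: the two effects oppose for this pair; the across-period effect wins (190 vs 122 kJ/mol).
F > Te: both effects reinforce here, so F is clearly the higher of the two.
Cl > F: this pair runs against the simple trend — see the exception note.
Note the exception: Cl has a higher electron affinity than F, contrary to the simple trend — F's small 2p subshell makes the incoming electron feel strong e⁻–e⁻ repulsion, so Cl actually releases more energy on gaining an electron.
Approximate values (kJ/mol): C 122, F 328, Cl 349, Te 190.
So from highest to lowest: Cl > F > Te > C.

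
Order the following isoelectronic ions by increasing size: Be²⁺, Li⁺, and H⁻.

Be²⁺ < Li⁺ < H⁻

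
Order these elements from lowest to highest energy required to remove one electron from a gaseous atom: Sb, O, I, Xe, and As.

Sb, As, I, Xe, O

O is in period 2, group 16; As is in period 4, group 15; Sb is in period 5, group 15; I is in period 5, group 17; Xe is in period 5, group 18.
Removing the outermost electron gets harder across a period and easier down a group.
Here both period and group differ, so the two effects have to be weighed against each other.
As > Sb: As sits above Sb in group 15, so the down-group effect alone puts As higher.
I > As: period and group pull opposite ways; the across-period shift dominates (1008 vs 947 kJ/mol).
Xe > I: Xe lies to the right of I in period 5, so the across-period effect alone puts Xe higher.
O > Xe: the two effects oppose for this pair; the down-group effect wins (1314 vs 1170 kJ/mol).
For reference (kJ/mol): O 1314, As 947, Sb 831, I 1008, Xe 1170.
So from lowest to highest: Sb < As < I < Xe < O.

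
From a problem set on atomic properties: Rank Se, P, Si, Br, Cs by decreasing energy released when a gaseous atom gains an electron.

Br > Se > Si > P > Cs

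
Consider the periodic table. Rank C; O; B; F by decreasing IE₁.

F > O > C > B

B is in period 2, group 13; C is in period 2, group 14; O is in period 2, group 16; F is in period 2, group 17.
First ionization energy rises across a period (greater Z_eff holds electrons more tightly) and falls down a group (valence electrons are farther from the nucleus).
All lie in period 2, so first ionization energy increases left to right.
So from highest to lowest: F > O > C > B.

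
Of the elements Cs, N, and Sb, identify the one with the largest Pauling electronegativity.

N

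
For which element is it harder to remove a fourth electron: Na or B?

Consider each +3 ion: Na³⁺ is already 2 electrons into the core; B³⁺ is the bare [He] core.
All of these are removing an electron from a noble-gas core or deeper; the smaller core (lower principal quantum number) is held far more tightly, and within a period the higher nuclear charge binds the same core more tightly.
The numbers (kJ/mol): Na 9543, B 25026.
Putting it together, IE_4: Na < B.

B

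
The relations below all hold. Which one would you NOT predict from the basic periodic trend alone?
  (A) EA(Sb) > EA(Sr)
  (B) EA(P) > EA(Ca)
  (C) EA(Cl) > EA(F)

The general trend: electron affinity increases across a period and decreases down a group.
(A) Sb (period 5, group 15) vs Sr (period 5, group 2): the stated order agrees with the simple trend.
(B) P (period 3, group 15) vs Ca (period 4, group 2): the stated order agrees with the simple trend.
(C) Cl (period 3, group 17) vs F (period 2, group 17): the stated order contradicts the simple trend.
The exception is (C): F's small 2p subshell makes the incoming electron feel strong e⁻–e⁻ repulsion, so Cl actually releases more energy on gaining an electron.

(C)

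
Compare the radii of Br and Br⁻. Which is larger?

Forming Br⁻ adds 1 electron to Br. More electron–electron repulsion in the same shell, with unchanged nuclear charge, lets the cloud expand.
An anion is larger than its parent atom: Br⁻ > Br.

Br⁻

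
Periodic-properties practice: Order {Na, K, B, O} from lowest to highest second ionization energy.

The second ionization energy removes an electron from the +1 ion. For each element: Na⁺ is the bare [Ne] core; K⁺ is the bare [Ar] core; B⁺ still has 2 valence electrons; O⁺ still has 5 valence electrons.
Usually core removal costs more than valence removal, but here the competition is close: a tightly held n=2 valence electron can cost more to remove than an n=3 core electron, so the actual values have to decide it.
Valence configurations: B⁺ [He]2s², O⁺ [He]2s²2p³.
The numbers (kJ/mol): Na 4562, K 3052, B 2427, O 3388.
Putting it together, IE_2: B < K < O < Na.

B < K < O < Na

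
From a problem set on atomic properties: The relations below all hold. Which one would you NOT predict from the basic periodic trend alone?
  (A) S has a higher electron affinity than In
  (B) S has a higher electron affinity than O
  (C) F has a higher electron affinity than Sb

The general trend: electron affinity increases across a period and decreases down a group.
(A) S (period 3, group 16) vs In (period 5, group 13): the stated order agrees with the simple trend.
(B) S (period 3, group 16) vs O (period 2, group 16): the stated order contradicts the simple trend.
(C) F (period 2, group 17) vs Sb (period 5, group 15): the stated order agrees with the simple trend.
The exception is (B): the compact 2p subshell of O repels the added electron more than S's larger 3p does.

(B)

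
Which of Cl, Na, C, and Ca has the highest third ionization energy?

Na

The third ionization energy removes an electron from the +2 ion. For each element: Cl²⁺ still has 5 valence electrons; Na²⁺ is already 1 electron into the core; C²⁺ still has 2 valence electrons; Ca²⁺ is the bare [Ar] core.
Breaking into a closed-shell core is much more expensive than removing a leftover valence electron — Ca and Na have the largest IE_3 here.
Valence configurations: Cl²⁺ [Ne]3s²3p³, C²⁺ [He]2s².
Tabulated IE_3 (kJ/mol): Cl 3822, Na 6910, C 4620, Ca 4912.
So the third ionization energies run Cl < C < Ca < Na.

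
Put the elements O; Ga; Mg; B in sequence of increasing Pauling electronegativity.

B is in period 2, group 13; O is in period 2, group 16; Mg is in period 3, group 2; Ga is in period 4, group 13.
Electronegativity increases across a period and decreases down a group, tracking effective nuclear charge and atomic size.
Here both period and group differ, so the two effects have to be weighed against each other.
Ga > Mg: the two effects oppose for this pair; the across-period effect wins (1.81 vs 1.31).
B > Ga: B sits above Ga in group 13, so the down-group effect alone puts B higher.
O > B: O lies to the right of B in period 2, so the across-period effect alone puts O higher.
Approximate values (Pauling): B 2.04, O 3.44, Mg 1.31, Ga 1.81.
So from lowest to highest: Mg < Ga < B < O.

Mg < Ga < B < O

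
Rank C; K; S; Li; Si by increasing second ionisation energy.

Consider each +1 ion: C⁺ still has 3 valence electrons; K⁺ is the bare [Ar] core; S⁺ still has 5 valence electrons; Li⁺ is the bare [He] core; Si⁺ still has 3 valence electrons.
Pulling an electron out of a noble-gas core costs far more than removing a remaining valence electron, so K and Li sit at the high end of IE_2.
Valence configurations: C⁺ [He]2s²2p¹, S⁺ [Ne]3s²3p³, Si⁺ [Ne]3s²3p¹.
The numbers (kJ/mol): C 2353, K 3052, S 2252, Li 7298, Si 1577.
Hence IE_2: Si < S < C < K < Li.

Si < S < C < K < Li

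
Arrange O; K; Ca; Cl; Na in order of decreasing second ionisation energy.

After 1 electron has been removed, what remains? O⁺ still has 5 valence electrons; K⁺ is the bare [Ar] core; Ca⁺ still has 1 valence electron; Cl⁺ still has 6 valence electrons; Na⁺ is the bare [Ne] core.
Usually core removal costs more than valence removal, but here the competition is close: a tightly held n=2 valence electron can cost more to remove than an n=3 core electron, so the actual values have to decide it.
Valence configurations: O⁺ [He]2s²2p³, Ca⁺ [Ar]4s¹, Cl⁺ [Ne]3s²3p⁴.
Tabulated IE_2 (kJ/mol): O 3388, K 3052, Ca 1145, Cl 2298, Na 4562.
So the second ionization energies run Ca < Cl < K < O < Na.

Na > O > K > Cl > Ca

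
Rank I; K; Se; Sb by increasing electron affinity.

K, Sb, Se, I

K is in period 4, group 1; Se is in period 4, group 16; Sb is in period 5, group 15; I is in period 5, group 17.
Electron affinity generally becomes more exothermic across a period toward the halogens and less exothermic down a group.
Here both period and group differ, so the two effects have to be weighed against each other.
Sb > K: the two effects oppose for this pair; the across-period effect wins (103 vs 48 kJ/mol).
Se > Sb: relative to Sb, both the across-period and down-group shifts push Se's electron affinity up.
I > Se: period and group pull opposite ways; the across-period shift dominates (295 vs 195 kJ/mol).
Approximate values (kJ/mol): K 48, Se 195, Sb 103, I 295.
So from lowest to highest: K < Sb < Se < I.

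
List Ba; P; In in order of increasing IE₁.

Ba < In < P

Across a period the outer electron is held more tightly (higher IE₁); down a group it sits in a higher shell, more shielded, and comes off more easily.
These span different periods and groups, so the two trends combine.
In > Ba: relative to Ba, both the across-period and down-group shifts push In's first ionization energy up.
P > In: relative to In, both the across-period and down-group shifts push P's first ionization energy up.
Tabulated first ionization energy (kJ/mol): P 1012, In 558, Ba 503.
So from lowest to highest: Ba < In < P.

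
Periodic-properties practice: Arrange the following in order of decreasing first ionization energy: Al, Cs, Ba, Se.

Se, Al, Ba, Cs

Al is in period 3, group 13; Se is in period 4, group 16; Cs is in period 6, group 1; Ba is in period 6, group 2.
Across a period the outer electron is held more tightly (higher IE₁); down a group it sits in a higher shell, more shielded, and comes off more easily.
Here both period and group differ, so the two effects have to be weighed against each other.
Ba > Cs: both are in period 6; the period trend gives Ba the larger value.
Al > Ba: relative to Ba, both the across-period and down-group shifts push Al's first ionization energy up.
Se > Al: the two effects oppose for this pair; the across-period effect wins (941 vs 578 kJ/mol).
Approximate values (kJ/mol): Al 578, Se 941, Cs 376, Ba 503.
So from highest to lowest: Se > Al > Ba > Cs.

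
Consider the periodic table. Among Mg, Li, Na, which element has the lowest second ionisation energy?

After 1 electron has been removed, what remains? Mg⁺ still has 1 valence electron; Li⁺ is the bare [He] core; Na⁺ is the bare [Ne] core.
Pulling an electron out of a noble-gas core costs far more than removing a remaining valence electron, so Na and Li sit at the high end of IE_2.
The numbers (kJ/mol): Mg 1451, Li 7298, Na 4562.
Hence IE_2: Mg < Na < Li.

Mg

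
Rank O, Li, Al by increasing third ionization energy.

IE_3 is the cost of taking one more electron from the +2 cation: O²⁺ still has 4 valence electrons; Li²⁺ is already 1 electron into the core; Al²⁺ still has 1 valence electron.
Breaking into a closed-shell core is much more expensive than removing a leftover valence electron — Li has the largest IE_3 here.
Valence configurations: O²⁺ [He]2s²2p², Al²⁺ [Ne]3s¹.
Tabulated IE_3 (kJ/mol): O 5300, Li 11815, Al 2745.
Putting it together, IE_3: Al < O < Li.

Al < O < Li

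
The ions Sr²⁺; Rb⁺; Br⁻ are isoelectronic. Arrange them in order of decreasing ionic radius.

All of these have 36 electrons, so size is governed by nuclear charge alone: the more protons, the stronger the pull on the same electron cloud, and the smaller the ion.
Nuclear charges: Sr²⁺ (Z=38), Rb⁺ (Z=37), Br⁻ (Z=35).
Largest to smallest: Br⁻ > Rb⁺ > Sr²⁺.

Br⁻ > Rb⁺ > Sr²⁺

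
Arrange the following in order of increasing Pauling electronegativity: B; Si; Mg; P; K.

K < Mg < Si < B < P

Electronegativity increases across a period and decreases down a group, tracking effective nuclear charge and atomic size.
Neither a single period nor a single group — weigh both effects.
Mg > K: both effects reinforce here, so Mg is clearly the higher of the two.
Si > Mg: Si lies to the right of Mg in period 3, so the across-period effect alone puts Si higher.
B > Si: the two effects oppose for this pair; the down-group effect wins (2.04 vs 1.90).
P > B: the two effects oppose for this pair; the across-period effect wins (2.19 vs 2.04).
Tabulated electronegativity (Pauling): B 2.04, Mg 1.31, Si 1.90, P 2.19, K 0.82.
So from lowest to highest: K < Mg < Si < B < P.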